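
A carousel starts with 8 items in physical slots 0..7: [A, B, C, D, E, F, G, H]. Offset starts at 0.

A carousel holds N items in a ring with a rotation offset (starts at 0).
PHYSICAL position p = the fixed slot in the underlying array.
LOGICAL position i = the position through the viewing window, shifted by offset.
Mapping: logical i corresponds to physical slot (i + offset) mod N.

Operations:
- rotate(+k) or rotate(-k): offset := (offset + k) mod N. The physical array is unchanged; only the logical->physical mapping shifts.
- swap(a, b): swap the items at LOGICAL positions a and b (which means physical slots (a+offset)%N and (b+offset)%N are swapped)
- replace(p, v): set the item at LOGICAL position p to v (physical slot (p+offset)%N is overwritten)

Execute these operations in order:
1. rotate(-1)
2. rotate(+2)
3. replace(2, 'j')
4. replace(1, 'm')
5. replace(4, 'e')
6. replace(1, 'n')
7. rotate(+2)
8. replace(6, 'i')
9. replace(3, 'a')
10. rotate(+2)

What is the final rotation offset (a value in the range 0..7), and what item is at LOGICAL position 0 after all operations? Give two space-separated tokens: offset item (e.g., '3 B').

After op 1 (rotate(-1)): offset=7, physical=[A,B,C,D,E,F,G,H], logical=[H,A,B,C,D,E,F,G]
After op 2 (rotate(+2)): offset=1, physical=[A,B,C,D,E,F,G,H], logical=[B,C,D,E,F,G,H,A]
After op 3 (replace(2, 'j')): offset=1, physical=[A,B,C,j,E,F,G,H], logical=[B,C,j,E,F,G,H,A]
After op 4 (replace(1, 'm')): offset=1, physical=[A,B,m,j,E,F,G,H], logical=[B,m,j,E,F,G,H,A]
After op 5 (replace(4, 'e')): offset=1, physical=[A,B,m,j,E,e,G,H], logical=[B,m,j,E,e,G,H,A]
After op 6 (replace(1, 'n')): offset=1, physical=[A,B,n,j,E,e,G,H], logical=[B,n,j,E,e,G,H,A]
After op 7 (rotate(+2)): offset=3, physical=[A,B,n,j,E,e,G,H], logical=[j,E,e,G,H,A,B,n]
After op 8 (replace(6, 'i')): offset=3, physical=[A,i,n,j,E,e,G,H], logical=[j,E,e,G,H,A,i,n]
After op 9 (replace(3, 'a')): offset=3, physical=[A,i,n,j,E,e,a,H], logical=[j,E,e,a,H,A,i,n]
After op 10 (rotate(+2)): offset=5, physical=[A,i,n,j,E,e,a,H], logical=[e,a,H,A,i,n,j,E]

Answer: 5 e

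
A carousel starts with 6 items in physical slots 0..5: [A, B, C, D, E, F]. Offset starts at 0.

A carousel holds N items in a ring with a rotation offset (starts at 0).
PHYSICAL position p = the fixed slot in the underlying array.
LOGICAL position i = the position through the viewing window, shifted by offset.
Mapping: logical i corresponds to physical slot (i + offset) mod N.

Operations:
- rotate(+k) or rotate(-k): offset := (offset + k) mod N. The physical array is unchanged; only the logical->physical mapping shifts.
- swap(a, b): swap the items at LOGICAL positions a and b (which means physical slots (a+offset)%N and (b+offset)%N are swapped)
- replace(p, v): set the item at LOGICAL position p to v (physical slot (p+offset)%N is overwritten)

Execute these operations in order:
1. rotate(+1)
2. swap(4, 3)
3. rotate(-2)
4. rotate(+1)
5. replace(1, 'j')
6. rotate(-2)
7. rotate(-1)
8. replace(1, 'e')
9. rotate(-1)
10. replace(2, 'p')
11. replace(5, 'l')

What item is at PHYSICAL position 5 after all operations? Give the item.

Answer: E

Derivation:
After op 1 (rotate(+1)): offset=1, physical=[A,B,C,D,E,F], logical=[B,C,D,E,F,A]
After op 2 (swap(4, 3)): offset=1, physical=[A,B,C,D,F,E], logical=[B,C,D,F,E,A]
After op 3 (rotate(-2)): offset=5, physical=[A,B,C,D,F,E], logical=[E,A,B,C,D,F]
After op 4 (rotate(+1)): offset=0, physical=[A,B,C,D,F,E], logical=[A,B,C,D,F,E]
After op 5 (replace(1, 'j')): offset=0, physical=[A,j,C,D,F,E], logical=[A,j,C,D,F,E]
After op 6 (rotate(-2)): offset=4, physical=[A,j,C,D,F,E], logical=[F,E,A,j,C,D]
After op 7 (rotate(-1)): offset=3, physical=[A,j,C,D,F,E], logical=[D,F,E,A,j,C]
After op 8 (replace(1, 'e')): offset=3, physical=[A,j,C,D,e,E], logical=[D,e,E,A,j,C]
After op 9 (rotate(-1)): offset=2, physical=[A,j,C,D,e,E], logical=[C,D,e,E,A,j]
After op 10 (replace(2, 'p')): offset=2, physical=[A,j,C,D,p,E], logical=[C,D,p,E,A,j]
After op 11 (replace(5, 'l')): offset=2, physical=[A,l,C,D,p,E], logical=[C,D,p,E,A,l]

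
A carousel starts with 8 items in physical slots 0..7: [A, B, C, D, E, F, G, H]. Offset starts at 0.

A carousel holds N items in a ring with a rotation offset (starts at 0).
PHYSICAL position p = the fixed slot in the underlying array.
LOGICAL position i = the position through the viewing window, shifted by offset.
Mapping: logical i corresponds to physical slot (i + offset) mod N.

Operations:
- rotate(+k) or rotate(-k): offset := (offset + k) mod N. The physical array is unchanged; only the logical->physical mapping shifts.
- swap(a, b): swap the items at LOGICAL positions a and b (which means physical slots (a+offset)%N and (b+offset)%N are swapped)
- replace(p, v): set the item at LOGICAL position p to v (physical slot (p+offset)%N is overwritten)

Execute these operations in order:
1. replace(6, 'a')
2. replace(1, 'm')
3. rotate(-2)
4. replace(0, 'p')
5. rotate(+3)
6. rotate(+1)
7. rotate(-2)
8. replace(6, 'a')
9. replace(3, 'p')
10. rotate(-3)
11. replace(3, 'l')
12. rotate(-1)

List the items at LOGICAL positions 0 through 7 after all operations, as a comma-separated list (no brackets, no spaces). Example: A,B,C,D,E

Answer: E,F,a,H,l,m,C,p

Derivation:
After op 1 (replace(6, 'a')): offset=0, physical=[A,B,C,D,E,F,a,H], logical=[A,B,C,D,E,F,a,H]
After op 2 (replace(1, 'm')): offset=0, physical=[A,m,C,D,E,F,a,H], logical=[A,m,C,D,E,F,a,H]
After op 3 (rotate(-2)): offset=6, physical=[A,m,C,D,E,F,a,H], logical=[a,H,A,m,C,D,E,F]
After op 4 (replace(0, 'p')): offset=6, physical=[A,m,C,D,E,F,p,H], logical=[p,H,A,m,C,D,E,F]
After op 5 (rotate(+3)): offset=1, physical=[A,m,C,D,E,F,p,H], logical=[m,C,D,E,F,p,H,A]
After op 6 (rotate(+1)): offset=2, physical=[A,m,C,D,E,F,p,H], logical=[C,D,E,F,p,H,A,m]
After op 7 (rotate(-2)): offset=0, physical=[A,m,C,D,E,F,p,H], logical=[A,m,C,D,E,F,p,H]
After op 8 (replace(6, 'a')): offset=0, physical=[A,m,C,D,E,F,a,H], logical=[A,m,C,D,E,F,a,H]
After op 9 (replace(3, 'p')): offset=0, physical=[A,m,C,p,E,F,a,H], logical=[A,m,C,p,E,F,a,H]
After op 10 (rotate(-3)): offset=5, physical=[A,m,C,p,E,F,a,H], logical=[F,a,H,A,m,C,p,E]
After op 11 (replace(3, 'l')): offset=5, physical=[l,m,C,p,E,F,a,H], logical=[F,a,H,l,m,C,p,E]
After op 12 (rotate(-1)): offset=4, physical=[l,m,C,p,E,F,a,H], logical=[E,F,a,H,l,m,C,p]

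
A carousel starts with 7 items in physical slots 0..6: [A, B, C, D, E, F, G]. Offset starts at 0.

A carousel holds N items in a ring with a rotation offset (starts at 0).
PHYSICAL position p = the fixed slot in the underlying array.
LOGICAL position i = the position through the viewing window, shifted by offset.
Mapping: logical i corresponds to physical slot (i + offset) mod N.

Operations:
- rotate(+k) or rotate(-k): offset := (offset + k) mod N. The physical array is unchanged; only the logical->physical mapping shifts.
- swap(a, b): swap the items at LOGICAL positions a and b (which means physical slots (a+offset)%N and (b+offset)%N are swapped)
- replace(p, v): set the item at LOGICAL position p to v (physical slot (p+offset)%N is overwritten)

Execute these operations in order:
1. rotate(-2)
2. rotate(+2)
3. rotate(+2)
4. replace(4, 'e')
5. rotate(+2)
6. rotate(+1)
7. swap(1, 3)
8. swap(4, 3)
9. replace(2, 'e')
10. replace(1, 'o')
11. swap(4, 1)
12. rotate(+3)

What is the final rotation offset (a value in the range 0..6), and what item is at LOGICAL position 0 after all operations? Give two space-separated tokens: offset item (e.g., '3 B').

Answer: 1 C

Derivation:
After op 1 (rotate(-2)): offset=5, physical=[A,B,C,D,E,F,G], logical=[F,G,A,B,C,D,E]
After op 2 (rotate(+2)): offset=0, physical=[A,B,C,D,E,F,G], logical=[A,B,C,D,E,F,G]
After op 3 (rotate(+2)): offset=2, physical=[A,B,C,D,E,F,G], logical=[C,D,E,F,G,A,B]
After op 4 (replace(4, 'e')): offset=2, physical=[A,B,C,D,E,F,e], logical=[C,D,E,F,e,A,B]
After op 5 (rotate(+2)): offset=4, physical=[A,B,C,D,E,F,e], logical=[E,F,e,A,B,C,D]
After op 6 (rotate(+1)): offset=5, physical=[A,B,C,D,E,F,e], logical=[F,e,A,B,C,D,E]
After op 7 (swap(1, 3)): offset=5, physical=[A,e,C,D,E,F,B], logical=[F,B,A,e,C,D,E]
After op 8 (swap(4, 3)): offset=5, physical=[A,C,e,D,E,F,B], logical=[F,B,A,C,e,D,E]
After op 9 (replace(2, 'e')): offset=5, physical=[e,C,e,D,E,F,B], logical=[F,B,e,C,e,D,E]
After op 10 (replace(1, 'o')): offset=5, physical=[e,C,e,D,E,F,o], logical=[F,o,e,C,e,D,E]
After op 11 (swap(4, 1)): offset=5, physical=[e,C,o,D,E,F,e], logical=[F,e,e,C,o,D,E]
After op 12 (rotate(+3)): offset=1, physical=[e,C,o,D,E,F,e], logical=[C,o,D,E,F,e,e]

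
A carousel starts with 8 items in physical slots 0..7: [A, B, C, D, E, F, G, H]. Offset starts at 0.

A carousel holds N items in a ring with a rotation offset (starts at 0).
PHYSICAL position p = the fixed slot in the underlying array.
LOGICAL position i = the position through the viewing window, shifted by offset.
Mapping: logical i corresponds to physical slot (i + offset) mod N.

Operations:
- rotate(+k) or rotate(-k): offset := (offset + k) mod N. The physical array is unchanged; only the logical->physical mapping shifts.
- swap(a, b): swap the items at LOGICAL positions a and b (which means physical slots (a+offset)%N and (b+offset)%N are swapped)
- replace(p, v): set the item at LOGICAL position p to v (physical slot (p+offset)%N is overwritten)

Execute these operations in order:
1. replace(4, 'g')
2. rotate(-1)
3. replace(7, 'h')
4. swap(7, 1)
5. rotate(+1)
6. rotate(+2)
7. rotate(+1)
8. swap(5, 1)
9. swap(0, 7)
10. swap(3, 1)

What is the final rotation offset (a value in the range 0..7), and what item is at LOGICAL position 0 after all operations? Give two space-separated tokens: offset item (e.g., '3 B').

Answer: 3 C

Derivation:
After op 1 (replace(4, 'g')): offset=0, physical=[A,B,C,D,g,F,G,H], logical=[A,B,C,D,g,F,G,H]
After op 2 (rotate(-1)): offset=7, physical=[A,B,C,D,g,F,G,H], logical=[H,A,B,C,D,g,F,G]
After op 3 (replace(7, 'h')): offset=7, physical=[A,B,C,D,g,F,h,H], logical=[H,A,B,C,D,g,F,h]
After op 4 (swap(7, 1)): offset=7, physical=[h,B,C,D,g,F,A,H], logical=[H,h,B,C,D,g,F,A]
After op 5 (rotate(+1)): offset=0, physical=[h,B,C,D,g,F,A,H], logical=[h,B,C,D,g,F,A,H]
After op 6 (rotate(+2)): offset=2, physical=[h,B,C,D,g,F,A,H], logical=[C,D,g,F,A,H,h,B]
After op 7 (rotate(+1)): offset=3, physical=[h,B,C,D,g,F,A,H], logical=[D,g,F,A,H,h,B,C]
After op 8 (swap(5, 1)): offset=3, physical=[g,B,C,D,h,F,A,H], logical=[D,h,F,A,H,g,B,C]
After op 9 (swap(0, 7)): offset=3, physical=[g,B,D,C,h,F,A,H], logical=[C,h,F,A,H,g,B,D]
After op 10 (swap(3, 1)): offset=3, physical=[g,B,D,C,A,F,h,H], logical=[C,A,F,h,H,g,B,D]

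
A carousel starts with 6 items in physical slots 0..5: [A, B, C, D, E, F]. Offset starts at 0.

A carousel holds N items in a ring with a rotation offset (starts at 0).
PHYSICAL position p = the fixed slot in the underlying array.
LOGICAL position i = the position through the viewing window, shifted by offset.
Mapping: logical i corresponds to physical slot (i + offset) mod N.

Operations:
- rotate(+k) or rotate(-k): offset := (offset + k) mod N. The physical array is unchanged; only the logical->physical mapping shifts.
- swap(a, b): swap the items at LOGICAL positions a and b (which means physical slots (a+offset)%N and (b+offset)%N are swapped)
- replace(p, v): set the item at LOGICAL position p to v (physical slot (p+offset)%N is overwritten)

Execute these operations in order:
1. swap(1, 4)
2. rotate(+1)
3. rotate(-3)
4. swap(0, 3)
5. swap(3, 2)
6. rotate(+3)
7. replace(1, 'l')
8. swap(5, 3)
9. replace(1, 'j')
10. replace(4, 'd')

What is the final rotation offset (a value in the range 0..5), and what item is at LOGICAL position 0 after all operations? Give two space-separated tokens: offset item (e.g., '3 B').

After op 1 (swap(1, 4)): offset=0, physical=[A,E,C,D,B,F], logical=[A,E,C,D,B,F]
After op 2 (rotate(+1)): offset=1, physical=[A,E,C,D,B,F], logical=[E,C,D,B,F,A]
After op 3 (rotate(-3)): offset=4, physical=[A,E,C,D,B,F], logical=[B,F,A,E,C,D]
After op 4 (swap(0, 3)): offset=4, physical=[A,B,C,D,E,F], logical=[E,F,A,B,C,D]
After op 5 (swap(3, 2)): offset=4, physical=[B,A,C,D,E,F], logical=[E,F,B,A,C,D]
After op 6 (rotate(+3)): offset=1, physical=[B,A,C,D,E,F], logical=[A,C,D,E,F,B]
After op 7 (replace(1, 'l')): offset=1, physical=[B,A,l,D,E,F], logical=[A,l,D,E,F,B]
After op 8 (swap(5, 3)): offset=1, physical=[E,A,l,D,B,F], logical=[A,l,D,B,F,E]
After op 9 (replace(1, 'j')): offset=1, physical=[E,A,j,D,B,F], logical=[A,j,D,B,F,E]
After op 10 (replace(4, 'd')): offset=1, physical=[E,A,j,D,B,d], logical=[A,j,D,B,d,E]

Answer: 1 A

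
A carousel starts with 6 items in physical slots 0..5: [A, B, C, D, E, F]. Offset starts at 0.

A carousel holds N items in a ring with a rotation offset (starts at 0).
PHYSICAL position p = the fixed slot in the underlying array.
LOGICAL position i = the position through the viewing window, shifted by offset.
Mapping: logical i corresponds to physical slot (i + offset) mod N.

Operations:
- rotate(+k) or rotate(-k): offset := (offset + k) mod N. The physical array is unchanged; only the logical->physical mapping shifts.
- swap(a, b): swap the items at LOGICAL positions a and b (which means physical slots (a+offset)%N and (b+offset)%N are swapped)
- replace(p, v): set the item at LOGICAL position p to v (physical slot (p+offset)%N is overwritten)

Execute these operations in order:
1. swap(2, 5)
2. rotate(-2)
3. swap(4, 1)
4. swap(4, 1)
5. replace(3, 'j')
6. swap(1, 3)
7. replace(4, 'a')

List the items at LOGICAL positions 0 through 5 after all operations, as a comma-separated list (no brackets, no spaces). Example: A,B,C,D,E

After op 1 (swap(2, 5)): offset=0, physical=[A,B,F,D,E,C], logical=[A,B,F,D,E,C]
After op 2 (rotate(-2)): offset=4, physical=[A,B,F,D,E,C], logical=[E,C,A,B,F,D]
After op 3 (swap(4, 1)): offset=4, physical=[A,B,C,D,E,F], logical=[E,F,A,B,C,D]
After op 4 (swap(4, 1)): offset=4, physical=[A,B,F,D,E,C], logical=[E,C,A,B,F,D]
After op 5 (replace(3, 'j')): offset=4, physical=[A,j,F,D,E,C], logical=[E,C,A,j,F,D]
After op 6 (swap(1, 3)): offset=4, physical=[A,C,F,D,E,j], logical=[E,j,A,C,F,D]
After op 7 (replace(4, 'a')): offset=4, physical=[A,C,a,D,E,j], logical=[E,j,A,C,a,D]

Answer: E,j,A,C,a,D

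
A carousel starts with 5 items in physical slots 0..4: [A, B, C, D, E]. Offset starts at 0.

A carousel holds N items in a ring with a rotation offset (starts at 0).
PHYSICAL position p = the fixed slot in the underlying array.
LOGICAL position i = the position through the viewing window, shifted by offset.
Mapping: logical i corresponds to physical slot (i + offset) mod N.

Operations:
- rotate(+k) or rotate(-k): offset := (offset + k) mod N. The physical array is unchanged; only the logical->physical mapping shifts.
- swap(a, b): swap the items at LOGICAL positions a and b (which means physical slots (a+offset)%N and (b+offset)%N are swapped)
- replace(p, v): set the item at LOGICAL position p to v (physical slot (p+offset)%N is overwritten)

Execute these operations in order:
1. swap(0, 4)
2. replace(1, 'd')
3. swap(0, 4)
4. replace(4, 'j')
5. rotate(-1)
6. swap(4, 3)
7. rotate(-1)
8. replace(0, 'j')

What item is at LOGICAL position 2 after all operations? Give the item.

After op 1 (swap(0, 4)): offset=0, physical=[E,B,C,D,A], logical=[E,B,C,D,A]
After op 2 (replace(1, 'd')): offset=0, physical=[E,d,C,D,A], logical=[E,d,C,D,A]
After op 3 (swap(0, 4)): offset=0, physical=[A,d,C,D,E], logical=[A,d,C,D,E]
After op 4 (replace(4, 'j')): offset=0, physical=[A,d,C,D,j], logical=[A,d,C,D,j]
After op 5 (rotate(-1)): offset=4, physical=[A,d,C,D,j], logical=[j,A,d,C,D]
After op 6 (swap(4, 3)): offset=4, physical=[A,d,D,C,j], logical=[j,A,d,D,C]
After op 7 (rotate(-1)): offset=3, physical=[A,d,D,C,j], logical=[C,j,A,d,D]
After op 8 (replace(0, 'j')): offset=3, physical=[A,d,D,j,j], logical=[j,j,A,d,D]

Answer: A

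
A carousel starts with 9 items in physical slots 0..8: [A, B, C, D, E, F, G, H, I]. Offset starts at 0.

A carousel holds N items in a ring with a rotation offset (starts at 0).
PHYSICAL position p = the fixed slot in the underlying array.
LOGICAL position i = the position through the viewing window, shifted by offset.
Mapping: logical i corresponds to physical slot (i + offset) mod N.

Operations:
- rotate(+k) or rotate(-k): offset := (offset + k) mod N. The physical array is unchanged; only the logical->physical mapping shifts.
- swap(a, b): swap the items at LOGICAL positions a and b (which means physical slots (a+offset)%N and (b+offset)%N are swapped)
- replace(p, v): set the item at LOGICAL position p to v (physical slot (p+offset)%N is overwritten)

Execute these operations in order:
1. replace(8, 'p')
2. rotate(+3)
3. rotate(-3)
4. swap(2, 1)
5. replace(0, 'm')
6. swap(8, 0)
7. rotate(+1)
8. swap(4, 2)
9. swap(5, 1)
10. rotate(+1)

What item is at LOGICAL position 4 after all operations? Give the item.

Answer: B

Derivation:
After op 1 (replace(8, 'p')): offset=0, physical=[A,B,C,D,E,F,G,H,p], logical=[A,B,C,D,E,F,G,H,p]
After op 2 (rotate(+3)): offset=3, physical=[A,B,C,D,E,F,G,H,p], logical=[D,E,F,G,H,p,A,B,C]
After op 3 (rotate(-3)): offset=0, physical=[A,B,C,D,E,F,G,H,p], logical=[A,B,C,D,E,F,G,H,p]
After op 4 (swap(2, 1)): offset=0, physical=[A,C,B,D,E,F,G,H,p], logical=[A,C,B,D,E,F,G,H,p]
After op 5 (replace(0, 'm')): offset=0, physical=[m,C,B,D,E,F,G,H,p], logical=[m,C,B,D,E,F,G,H,p]
After op 6 (swap(8, 0)): offset=0, physical=[p,C,B,D,E,F,G,H,m], logical=[p,C,B,D,E,F,G,H,m]
After op 7 (rotate(+1)): offset=1, physical=[p,C,B,D,E,F,G,H,m], logical=[C,B,D,E,F,G,H,m,p]
After op 8 (swap(4, 2)): offset=1, physical=[p,C,B,F,E,D,G,H,m], logical=[C,B,F,E,D,G,H,m,p]
After op 9 (swap(5, 1)): offset=1, physical=[p,C,G,F,E,D,B,H,m], logical=[C,G,F,E,D,B,H,m,p]
After op 10 (rotate(+1)): offset=2, physical=[p,C,G,F,E,D,B,H,m], logical=[G,F,E,D,B,H,m,p,C]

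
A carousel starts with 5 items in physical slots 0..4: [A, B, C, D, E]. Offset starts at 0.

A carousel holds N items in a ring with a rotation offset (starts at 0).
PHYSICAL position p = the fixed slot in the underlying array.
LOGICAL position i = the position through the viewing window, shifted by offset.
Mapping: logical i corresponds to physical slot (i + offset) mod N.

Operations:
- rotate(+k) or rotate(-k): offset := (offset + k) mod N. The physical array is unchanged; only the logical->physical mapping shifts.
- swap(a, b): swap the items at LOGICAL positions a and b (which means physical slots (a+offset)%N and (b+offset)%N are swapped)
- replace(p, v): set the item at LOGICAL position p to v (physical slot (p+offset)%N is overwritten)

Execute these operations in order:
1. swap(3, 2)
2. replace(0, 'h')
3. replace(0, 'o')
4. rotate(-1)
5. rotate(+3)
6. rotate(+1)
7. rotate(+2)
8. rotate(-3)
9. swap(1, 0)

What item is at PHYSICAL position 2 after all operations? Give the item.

Answer: C

Derivation:
After op 1 (swap(3, 2)): offset=0, physical=[A,B,D,C,E], logical=[A,B,D,C,E]
After op 2 (replace(0, 'h')): offset=0, physical=[h,B,D,C,E], logical=[h,B,D,C,E]
After op 3 (replace(0, 'o')): offset=0, physical=[o,B,D,C,E], logical=[o,B,D,C,E]
After op 4 (rotate(-1)): offset=4, physical=[o,B,D,C,E], logical=[E,o,B,D,C]
After op 5 (rotate(+3)): offset=2, physical=[o,B,D,C,E], logical=[D,C,E,o,B]
After op 6 (rotate(+1)): offset=3, physical=[o,B,D,C,E], logical=[C,E,o,B,D]
After op 7 (rotate(+2)): offset=0, physical=[o,B,D,C,E], logical=[o,B,D,C,E]
After op 8 (rotate(-3)): offset=2, physical=[o,B,D,C,E], logical=[D,C,E,o,B]
After op 9 (swap(1, 0)): offset=2, physical=[o,B,C,D,E], logical=[C,D,E,o,B]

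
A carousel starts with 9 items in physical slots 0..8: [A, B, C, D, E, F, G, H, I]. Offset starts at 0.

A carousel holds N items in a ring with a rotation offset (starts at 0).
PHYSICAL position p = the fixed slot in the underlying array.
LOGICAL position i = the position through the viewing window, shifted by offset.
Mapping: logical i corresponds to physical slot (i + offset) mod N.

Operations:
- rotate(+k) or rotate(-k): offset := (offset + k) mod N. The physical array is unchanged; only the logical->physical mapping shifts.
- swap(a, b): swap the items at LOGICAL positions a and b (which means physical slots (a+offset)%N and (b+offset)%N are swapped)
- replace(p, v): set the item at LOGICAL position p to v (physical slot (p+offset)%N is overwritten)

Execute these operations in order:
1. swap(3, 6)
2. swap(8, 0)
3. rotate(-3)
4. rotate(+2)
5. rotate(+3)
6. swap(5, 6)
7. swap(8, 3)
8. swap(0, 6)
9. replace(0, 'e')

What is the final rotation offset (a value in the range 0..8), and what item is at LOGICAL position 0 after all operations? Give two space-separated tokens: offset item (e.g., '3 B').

Answer: 2 e

Derivation:
After op 1 (swap(3, 6)): offset=0, physical=[A,B,C,G,E,F,D,H,I], logical=[A,B,C,G,E,F,D,H,I]
After op 2 (swap(8, 0)): offset=0, physical=[I,B,C,G,E,F,D,H,A], logical=[I,B,C,G,E,F,D,H,A]
After op 3 (rotate(-3)): offset=6, physical=[I,B,C,G,E,F,D,H,A], logical=[D,H,A,I,B,C,G,E,F]
After op 4 (rotate(+2)): offset=8, physical=[I,B,C,G,E,F,D,H,A], logical=[A,I,B,C,G,E,F,D,H]
After op 5 (rotate(+3)): offset=2, physical=[I,B,C,G,E,F,D,H,A], logical=[C,G,E,F,D,H,A,I,B]
After op 6 (swap(5, 6)): offset=2, physical=[I,B,C,G,E,F,D,A,H], logical=[C,G,E,F,D,A,H,I,B]
After op 7 (swap(8, 3)): offset=2, physical=[I,F,C,G,E,B,D,A,H], logical=[C,G,E,B,D,A,H,I,F]
After op 8 (swap(0, 6)): offset=2, physical=[I,F,H,G,E,B,D,A,C], logical=[H,G,E,B,D,A,C,I,F]
After op 9 (replace(0, 'e')): offset=2, physical=[I,F,e,G,E,B,D,A,C], logical=[e,G,E,B,D,A,C,I,F]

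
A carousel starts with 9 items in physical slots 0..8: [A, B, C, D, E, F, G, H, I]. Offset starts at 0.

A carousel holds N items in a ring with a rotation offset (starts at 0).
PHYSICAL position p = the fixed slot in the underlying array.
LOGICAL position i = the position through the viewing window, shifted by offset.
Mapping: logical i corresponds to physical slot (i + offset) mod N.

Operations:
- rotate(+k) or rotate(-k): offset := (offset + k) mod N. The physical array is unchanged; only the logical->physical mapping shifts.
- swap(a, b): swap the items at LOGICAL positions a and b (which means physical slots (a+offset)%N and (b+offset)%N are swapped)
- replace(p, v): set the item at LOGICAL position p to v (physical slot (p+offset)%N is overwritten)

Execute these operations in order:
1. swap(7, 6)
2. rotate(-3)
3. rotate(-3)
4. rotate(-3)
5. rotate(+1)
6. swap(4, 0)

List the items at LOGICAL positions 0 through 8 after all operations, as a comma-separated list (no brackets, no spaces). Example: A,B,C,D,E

After op 1 (swap(7, 6)): offset=0, physical=[A,B,C,D,E,F,H,G,I], logical=[A,B,C,D,E,F,H,G,I]
After op 2 (rotate(-3)): offset=6, physical=[A,B,C,D,E,F,H,G,I], logical=[H,G,I,A,B,C,D,E,F]
After op 3 (rotate(-3)): offset=3, physical=[A,B,C,D,E,F,H,G,I], logical=[D,E,F,H,G,I,A,B,C]
After op 4 (rotate(-3)): offset=0, physical=[A,B,C,D,E,F,H,G,I], logical=[A,B,C,D,E,F,H,G,I]
After op 5 (rotate(+1)): offset=1, physical=[A,B,C,D,E,F,H,G,I], logical=[B,C,D,E,F,H,G,I,A]
After op 6 (swap(4, 0)): offset=1, physical=[A,F,C,D,E,B,H,G,I], logical=[F,C,D,E,B,H,G,I,A]

Answer: F,C,D,E,B,H,G,I,A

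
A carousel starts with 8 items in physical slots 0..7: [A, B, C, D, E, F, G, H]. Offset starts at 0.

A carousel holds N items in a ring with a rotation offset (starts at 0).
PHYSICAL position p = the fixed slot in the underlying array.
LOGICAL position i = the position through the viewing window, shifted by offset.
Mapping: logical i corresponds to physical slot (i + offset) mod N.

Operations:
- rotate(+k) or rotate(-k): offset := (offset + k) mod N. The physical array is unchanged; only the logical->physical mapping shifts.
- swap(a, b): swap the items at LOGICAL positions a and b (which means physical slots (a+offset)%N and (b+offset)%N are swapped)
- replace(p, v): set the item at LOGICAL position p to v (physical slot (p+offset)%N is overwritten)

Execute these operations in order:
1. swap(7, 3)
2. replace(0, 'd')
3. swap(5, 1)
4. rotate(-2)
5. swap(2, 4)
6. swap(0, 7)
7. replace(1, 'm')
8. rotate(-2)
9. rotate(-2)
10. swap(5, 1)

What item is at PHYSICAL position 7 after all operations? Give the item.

Answer: H

Derivation:
After op 1 (swap(7, 3)): offset=0, physical=[A,B,C,H,E,F,G,D], logical=[A,B,C,H,E,F,G,D]
After op 2 (replace(0, 'd')): offset=0, physical=[d,B,C,H,E,F,G,D], logical=[d,B,C,H,E,F,G,D]
After op 3 (swap(5, 1)): offset=0, physical=[d,F,C,H,E,B,G,D], logical=[d,F,C,H,E,B,G,D]
After op 4 (rotate(-2)): offset=6, physical=[d,F,C,H,E,B,G,D], logical=[G,D,d,F,C,H,E,B]
After op 5 (swap(2, 4)): offset=6, physical=[C,F,d,H,E,B,G,D], logical=[G,D,C,F,d,H,E,B]
After op 6 (swap(0, 7)): offset=6, physical=[C,F,d,H,E,G,B,D], logical=[B,D,C,F,d,H,E,G]
After op 7 (replace(1, 'm')): offset=6, physical=[C,F,d,H,E,G,B,m], logical=[B,m,C,F,d,H,E,G]
After op 8 (rotate(-2)): offset=4, physical=[C,F,d,H,E,G,B,m], logical=[E,G,B,m,C,F,d,H]
After op 9 (rotate(-2)): offset=2, physical=[C,F,d,H,E,G,B,m], logical=[d,H,E,G,B,m,C,F]
After op 10 (swap(5, 1)): offset=2, physical=[C,F,d,m,E,G,B,H], logical=[d,m,E,G,B,H,C,F]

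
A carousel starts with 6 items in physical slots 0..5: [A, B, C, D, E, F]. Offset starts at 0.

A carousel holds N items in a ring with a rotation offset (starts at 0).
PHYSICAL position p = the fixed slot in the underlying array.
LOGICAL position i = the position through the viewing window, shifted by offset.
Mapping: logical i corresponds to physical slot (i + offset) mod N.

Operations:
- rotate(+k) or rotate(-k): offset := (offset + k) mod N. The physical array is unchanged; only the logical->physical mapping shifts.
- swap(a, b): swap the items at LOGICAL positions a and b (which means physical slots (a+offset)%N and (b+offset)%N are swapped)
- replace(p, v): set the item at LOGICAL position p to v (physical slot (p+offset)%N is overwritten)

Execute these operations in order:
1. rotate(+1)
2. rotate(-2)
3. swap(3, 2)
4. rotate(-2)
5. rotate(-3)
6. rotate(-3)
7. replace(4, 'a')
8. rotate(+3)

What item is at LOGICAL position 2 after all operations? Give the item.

Answer: B

Derivation:
After op 1 (rotate(+1)): offset=1, physical=[A,B,C,D,E,F], logical=[B,C,D,E,F,A]
After op 2 (rotate(-2)): offset=5, physical=[A,B,C,D,E,F], logical=[F,A,B,C,D,E]
After op 3 (swap(3, 2)): offset=5, physical=[A,C,B,D,E,F], logical=[F,A,C,B,D,E]
After op 4 (rotate(-2)): offset=3, physical=[A,C,B,D,E,F], logical=[D,E,F,A,C,B]
After op 5 (rotate(-3)): offset=0, physical=[A,C,B,D,E,F], logical=[A,C,B,D,E,F]
After op 6 (rotate(-3)): offset=3, physical=[A,C,B,D,E,F], logical=[D,E,F,A,C,B]
After op 7 (replace(4, 'a')): offset=3, physical=[A,a,B,D,E,F], logical=[D,E,F,A,a,B]
After op 8 (rotate(+3)): offset=0, physical=[A,a,B,D,E,F], logical=[A,a,B,D,E,F]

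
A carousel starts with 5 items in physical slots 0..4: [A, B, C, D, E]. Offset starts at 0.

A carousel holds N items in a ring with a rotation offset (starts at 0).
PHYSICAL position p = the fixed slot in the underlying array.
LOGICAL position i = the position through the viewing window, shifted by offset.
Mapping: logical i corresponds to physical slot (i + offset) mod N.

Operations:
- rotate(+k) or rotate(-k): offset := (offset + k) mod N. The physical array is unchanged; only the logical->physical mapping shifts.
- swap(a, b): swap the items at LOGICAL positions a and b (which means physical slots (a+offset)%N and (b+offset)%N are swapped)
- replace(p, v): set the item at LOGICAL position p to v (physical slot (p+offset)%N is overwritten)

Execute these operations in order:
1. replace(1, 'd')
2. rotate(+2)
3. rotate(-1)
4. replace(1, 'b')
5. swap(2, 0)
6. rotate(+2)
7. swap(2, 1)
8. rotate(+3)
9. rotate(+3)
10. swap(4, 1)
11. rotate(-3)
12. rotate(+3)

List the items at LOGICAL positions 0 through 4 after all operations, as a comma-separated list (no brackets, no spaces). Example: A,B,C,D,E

Answer: A,d,D,b,E

Derivation:
After op 1 (replace(1, 'd')): offset=0, physical=[A,d,C,D,E], logical=[A,d,C,D,E]
After op 2 (rotate(+2)): offset=2, physical=[A,d,C,D,E], logical=[C,D,E,A,d]
After op 3 (rotate(-1)): offset=1, physical=[A,d,C,D,E], logical=[d,C,D,E,A]
After op 4 (replace(1, 'b')): offset=1, physical=[A,d,b,D,E], logical=[d,b,D,E,A]
After op 5 (swap(2, 0)): offset=1, physical=[A,D,b,d,E], logical=[D,b,d,E,A]
After op 6 (rotate(+2)): offset=3, physical=[A,D,b,d,E], logical=[d,E,A,D,b]
After op 7 (swap(2, 1)): offset=3, physical=[E,D,b,d,A], logical=[d,A,E,D,b]
After op 8 (rotate(+3)): offset=1, physical=[E,D,b,d,A], logical=[D,b,d,A,E]
After op 9 (rotate(+3)): offset=4, physical=[E,D,b,d,A], logical=[A,E,D,b,d]
After op 10 (swap(4, 1)): offset=4, physical=[d,D,b,E,A], logical=[A,d,D,b,E]
After op 11 (rotate(-3)): offset=1, physical=[d,D,b,E,A], logical=[D,b,E,A,d]
After op 12 (rotate(+3)): offset=4, physical=[d,D,b,E,A], logical=[A,d,D,b,E]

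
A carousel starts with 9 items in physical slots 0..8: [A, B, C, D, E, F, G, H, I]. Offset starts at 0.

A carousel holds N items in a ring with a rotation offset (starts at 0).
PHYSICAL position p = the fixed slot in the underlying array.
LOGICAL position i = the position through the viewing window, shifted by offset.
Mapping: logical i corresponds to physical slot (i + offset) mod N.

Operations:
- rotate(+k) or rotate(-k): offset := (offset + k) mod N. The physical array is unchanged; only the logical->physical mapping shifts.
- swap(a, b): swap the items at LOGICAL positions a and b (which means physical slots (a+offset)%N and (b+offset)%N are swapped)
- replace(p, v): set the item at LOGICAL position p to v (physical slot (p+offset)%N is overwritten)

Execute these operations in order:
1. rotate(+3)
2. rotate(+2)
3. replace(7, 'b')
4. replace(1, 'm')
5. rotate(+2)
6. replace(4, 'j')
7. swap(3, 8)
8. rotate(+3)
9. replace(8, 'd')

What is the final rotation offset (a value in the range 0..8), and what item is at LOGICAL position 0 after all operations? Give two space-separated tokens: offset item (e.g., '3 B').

After op 1 (rotate(+3)): offset=3, physical=[A,B,C,D,E,F,G,H,I], logical=[D,E,F,G,H,I,A,B,C]
After op 2 (rotate(+2)): offset=5, physical=[A,B,C,D,E,F,G,H,I], logical=[F,G,H,I,A,B,C,D,E]
After op 3 (replace(7, 'b')): offset=5, physical=[A,B,C,b,E,F,G,H,I], logical=[F,G,H,I,A,B,C,b,E]
After op 4 (replace(1, 'm')): offset=5, physical=[A,B,C,b,E,F,m,H,I], logical=[F,m,H,I,A,B,C,b,E]
After op 5 (rotate(+2)): offset=7, physical=[A,B,C,b,E,F,m,H,I], logical=[H,I,A,B,C,b,E,F,m]
After op 6 (replace(4, 'j')): offset=7, physical=[A,B,j,b,E,F,m,H,I], logical=[H,I,A,B,j,b,E,F,m]
After op 7 (swap(3, 8)): offset=7, physical=[A,m,j,b,E,F,B,H,I], logical=[H,I,A,m,j,b,E,F,B]
After op 8 (rotate(+3)): offset=1, physical=[A,m,j,b,E,F,B,H,I], logical=[m,j,b,E,F,B,H,I,A]
After op 9 (replace(8, 'd')): offset=1, physical=[d,m,j,b,E,F,B,H,I], logical=[m,j,b,E,F,B,H,I,d]

Answer: 1 m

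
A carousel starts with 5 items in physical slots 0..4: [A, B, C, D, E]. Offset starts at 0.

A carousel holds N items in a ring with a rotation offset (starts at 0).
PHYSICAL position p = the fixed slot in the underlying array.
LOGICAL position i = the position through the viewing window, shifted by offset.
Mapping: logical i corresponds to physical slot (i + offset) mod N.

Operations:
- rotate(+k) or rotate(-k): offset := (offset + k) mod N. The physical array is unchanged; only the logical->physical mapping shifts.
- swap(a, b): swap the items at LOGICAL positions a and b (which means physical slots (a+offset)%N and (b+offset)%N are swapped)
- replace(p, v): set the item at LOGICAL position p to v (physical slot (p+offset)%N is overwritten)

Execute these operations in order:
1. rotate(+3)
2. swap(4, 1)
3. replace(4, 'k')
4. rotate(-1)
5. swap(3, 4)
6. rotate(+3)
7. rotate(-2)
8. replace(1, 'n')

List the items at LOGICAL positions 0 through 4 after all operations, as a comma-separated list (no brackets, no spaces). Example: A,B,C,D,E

Answer: D,n,B,A,k

Derivation:
After op 1 (rotate(+3)): offset=3, physical=[A,B,C,D,E], logical=[D,E,A,B,C]
After op 2 (swap(4, 1)): offset=3, physical=[A,B,E,D,C], logical=[D,C,A,B,E]
After op 3 (replace(4, 'k')): offset=3, physical=[A,B,k,D,C], logical=[D,C,A,B,k]
After op 4 (rotate(-1)): offset=2, physical=[A,B,k,D,C], logical=[k,D,C,A,B]
After op 5 (swap(3, 4)): offset=2, physical=[B,A,k,D,C], logical=[k,D,C,B,A]
After op 6 (rotate(+3)): offset=0, physical=[B,A,k,D,C], logical=[B,A,k,D,C]
After op 7 (rotate(-2)): offset=3, physical=[B,A,k,D,C], logical=[D,C,B,A,k]
After op 8 (replace(1, 'n')): offset=3, physical=[B,A,k,D,n], logical=[D,n,B,A,k]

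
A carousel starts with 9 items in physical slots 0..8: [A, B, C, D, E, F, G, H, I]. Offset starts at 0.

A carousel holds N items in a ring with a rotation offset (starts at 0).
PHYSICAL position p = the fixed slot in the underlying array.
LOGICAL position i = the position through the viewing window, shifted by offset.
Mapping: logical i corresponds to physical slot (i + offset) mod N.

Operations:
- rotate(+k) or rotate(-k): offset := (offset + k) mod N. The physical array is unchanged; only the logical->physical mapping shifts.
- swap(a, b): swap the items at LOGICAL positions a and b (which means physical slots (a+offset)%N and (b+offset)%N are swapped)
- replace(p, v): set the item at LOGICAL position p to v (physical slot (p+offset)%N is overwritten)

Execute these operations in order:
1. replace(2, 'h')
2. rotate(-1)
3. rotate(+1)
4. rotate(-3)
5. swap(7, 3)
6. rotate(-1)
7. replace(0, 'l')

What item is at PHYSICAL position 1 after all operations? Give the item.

After op 1 (replace(2, 'h')): offset=0, physical=[A,B,h,D,E,F,G,H,I], logical=[A,B,h,D,E,F,G,H,I]
After op 2 (rotate(-1)): offset=8, physical=[A,B,h,D,E,F,G,H,I], logical=[I,A,B,h,D,E,F,G,H]
After op 3 (rotate(+1)): offset=0, physical=[A,B,h,D,E,F,G,H,I], logical=[A,B,h,D,E,F,G,H,I]
After op 4 (rotate(-3)): offset=6, physical=[A,B,h,D,E,F,G,H,I], logical=[G,H,I,A,B,h,D,E,F]
After op 5 (swap(7, 3)): offset=6, physical=[E,B,h,D,A,F,G,H,I], logical=[G,H,I,E,B,h,D,A,F]
After op 6 (rotate(-1)): offset=5, physical=[E,B,h,D,A,F,G,H,I], logical=[F,G,H,I,E,B,h,D,A]
After op 7 (replace(0, 'l')): offset=5, physical=[E,B,h,D,A,l,G,H,I], logical=[l,G,H,I,E,B,h,D,A]

Answer: B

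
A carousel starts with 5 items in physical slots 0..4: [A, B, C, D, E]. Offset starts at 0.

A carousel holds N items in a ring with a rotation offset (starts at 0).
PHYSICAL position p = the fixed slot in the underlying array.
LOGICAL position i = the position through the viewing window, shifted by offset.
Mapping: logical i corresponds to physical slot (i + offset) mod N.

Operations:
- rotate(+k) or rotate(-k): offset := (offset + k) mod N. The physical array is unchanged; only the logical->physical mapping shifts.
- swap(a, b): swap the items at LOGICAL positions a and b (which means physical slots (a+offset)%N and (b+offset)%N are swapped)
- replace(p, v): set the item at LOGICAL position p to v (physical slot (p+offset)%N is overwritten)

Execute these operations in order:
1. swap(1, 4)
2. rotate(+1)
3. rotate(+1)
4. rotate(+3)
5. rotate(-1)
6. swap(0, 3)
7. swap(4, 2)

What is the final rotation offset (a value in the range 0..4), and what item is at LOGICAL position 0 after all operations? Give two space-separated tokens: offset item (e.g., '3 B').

Answer: 4 C

Derivation:
After op 1 (swap(1, 4)): offset=0, physical=[A,E,C,D,B], logical=[A,E,C,D,B]
After op 2 (rotate(+1)): offset=1, physical=[A,E,C,D,B], logical=[E,C,D,B,A]
After op 3 (rotate(+1)): offset=2, physical=[A,E,C,D,B], logical=[C,D,B,A,E]
After op 4 (rotate(+3)): offset=0, physical=[A,E,C,D,B], logical=[A,E,C,D,B]
After op 5 (rotate(-1)): offset=4, physical=[A,E,C,D,B], logical=[B,A,E,C,D]
After op 6 (swap(0, 3)): offset=4, physical=[A,E,B,D,C], logical=[C,A,E,B,D]
After op 7 (swap(4, 2)): offset=4, physical=[A,D,B,E,C], logical=[C,A,D,B,E]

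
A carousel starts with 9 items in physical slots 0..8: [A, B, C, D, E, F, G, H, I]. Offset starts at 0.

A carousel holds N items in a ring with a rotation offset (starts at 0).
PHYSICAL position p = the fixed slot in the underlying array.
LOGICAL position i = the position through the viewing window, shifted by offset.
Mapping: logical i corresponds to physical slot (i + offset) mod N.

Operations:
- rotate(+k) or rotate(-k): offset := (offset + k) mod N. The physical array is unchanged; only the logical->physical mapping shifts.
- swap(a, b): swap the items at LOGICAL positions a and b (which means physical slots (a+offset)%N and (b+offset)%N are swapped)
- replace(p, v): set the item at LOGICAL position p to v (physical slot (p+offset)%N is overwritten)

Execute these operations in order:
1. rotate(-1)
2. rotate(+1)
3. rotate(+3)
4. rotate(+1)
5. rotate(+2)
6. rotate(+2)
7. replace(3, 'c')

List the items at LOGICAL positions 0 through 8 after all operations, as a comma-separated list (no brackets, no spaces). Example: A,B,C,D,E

Answer: I,A,B,c,D,E,F,G,H

Derivation:
After op 1 (rotate(-1)): offset=8, physical=[A,B,C,D,E,F,G,H,I], logical=[I,A,B,C,D,E,F,G,H]
After op 2 (rotate(+1)): offset=0, physical=[A,B,C,D,E,F,G,H,I], logical=[A,B,C,D,E,F,G,H,I]
After op 3 (rotate(+3)): offset=3, physical=[A,B,C,D,E,F,G,H,I], logical=[D,E,F,G,H,I,A,B,C]
After op 4 (rotate(+1)): offset=4, physical=[A,B,C,D,E,F,G,H,I], logical=[E,F,G,H,I,A,B,C,D]
After op 5 (rotate(+2)): offset=6, physical=[A,B,C,D,E,F,G,H,I], logical=[G,H,I,A,B,C,D,E,F]
After op 6 (rotate(+2)): offset=8, physical=[A,B,C,D,E,F,G,H,I], logical=[I,A,B,C,D,E,F,G,H]
After op 7 (replace(3, 'c')): offset=8, physical=[A,B,c,D,E,F,G,H,I], logical=[I,A,B,c,D,E,F,G,H]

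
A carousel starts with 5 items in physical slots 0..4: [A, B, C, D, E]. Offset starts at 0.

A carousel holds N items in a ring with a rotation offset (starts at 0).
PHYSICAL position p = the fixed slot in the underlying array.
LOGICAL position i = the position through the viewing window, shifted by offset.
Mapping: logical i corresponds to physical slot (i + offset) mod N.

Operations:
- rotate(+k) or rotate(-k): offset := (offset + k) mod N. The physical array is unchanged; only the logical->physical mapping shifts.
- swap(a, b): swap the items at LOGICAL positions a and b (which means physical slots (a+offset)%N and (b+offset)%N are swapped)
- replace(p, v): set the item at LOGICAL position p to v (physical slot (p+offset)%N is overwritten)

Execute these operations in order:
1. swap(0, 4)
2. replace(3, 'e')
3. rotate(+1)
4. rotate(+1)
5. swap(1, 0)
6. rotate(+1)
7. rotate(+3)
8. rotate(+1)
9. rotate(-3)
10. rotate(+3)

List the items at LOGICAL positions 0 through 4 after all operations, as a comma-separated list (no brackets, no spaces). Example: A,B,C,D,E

After op 1 (swap(0, 4)): offset=0, physical=[E,B,C,D,A], logical=[E,B,C,D,A]
After op 2 (replace(3, 'e')): offset=0, physical=[E,B,C,e,A], logical=[E,B,C,e,A]
After op 3 (rotate(+1)): offset=1, physical=[E,B,C,e,A], logical=[B,C,e,A,E]
After op 4 (rotate(+1)): offset=2, physical=[E,B,C,e,A], logical=[C,e,A,E,B]
After op 5 (swap(1, 0)): offset=2, physical=[E,B,e,C,A], logical=[e,C,A,E,B]
After op 6 (rotate(+1)): offset=3, physical=[E,B,e,C,A], logical=[C,A,E,B,e]
After op 7 (rotate(+3)): offset=1, physical=[E,B,e,C,A], logical=[B,e,C,A,E]
After op 8 (rotate(+1)): offset=2, physical=[E,B,e,C,A], logical=[e,C,A,E,B]
After op 9 (rotate(-3)): offset=4, physical=[E,B,e,C,A], logical=[A,E,B,e,C]
After op 10 (rotate(+3)): offset=2, physical=[E,B,e,C,A], logical=[e,C,A,E,B]

Answer: e,C,A,E,B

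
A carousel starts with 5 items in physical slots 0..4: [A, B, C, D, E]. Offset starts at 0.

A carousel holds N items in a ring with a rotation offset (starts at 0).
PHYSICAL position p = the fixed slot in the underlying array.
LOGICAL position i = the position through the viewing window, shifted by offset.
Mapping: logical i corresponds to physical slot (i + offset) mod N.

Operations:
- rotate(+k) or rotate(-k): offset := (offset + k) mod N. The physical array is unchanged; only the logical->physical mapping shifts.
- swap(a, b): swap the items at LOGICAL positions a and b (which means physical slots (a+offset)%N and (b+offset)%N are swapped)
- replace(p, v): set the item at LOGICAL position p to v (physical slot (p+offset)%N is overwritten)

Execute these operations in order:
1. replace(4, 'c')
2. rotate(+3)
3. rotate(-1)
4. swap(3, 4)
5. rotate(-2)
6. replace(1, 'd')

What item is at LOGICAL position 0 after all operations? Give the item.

After op 1 (replace(4, 'c')): offset=0, physical=[A,B,C,D,c], logical=[A,B,C,D,c]
After op 2 (rotate(+3)): offset=3, physical=[A,B,C,D,c], logical=[D,c,A,B,C]
After op 3 (rotate(-1)): offset=2, physical=[A,B,C,D,c], logical=[C,D,c,A,B]
After op 4 (swap(3, 4)): offset=2, physical=[B,A,C,D,c], logical=[C,D,c,B,A]
After op 5 (rotate(-2)): offset=0, physical=[B,A,C,D,c], logical=[B,A,C,D,c]
After op 6 (replace(1, 'd')): offset=0, physical=[B,d,C,D,c], logical=[B,d,C,D,c]

Answer: B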